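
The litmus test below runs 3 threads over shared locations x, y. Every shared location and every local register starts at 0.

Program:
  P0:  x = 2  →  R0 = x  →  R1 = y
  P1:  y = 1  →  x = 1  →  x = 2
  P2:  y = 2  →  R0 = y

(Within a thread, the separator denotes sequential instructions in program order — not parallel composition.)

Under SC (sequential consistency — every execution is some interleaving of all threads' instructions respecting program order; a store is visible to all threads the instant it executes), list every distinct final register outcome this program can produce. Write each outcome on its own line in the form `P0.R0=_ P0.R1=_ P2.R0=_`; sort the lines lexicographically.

outcome vector order: (P0.R0,P0.R1,P2.R0)
|SC outcomes| = 9

P0.R0=1 P0.R1=1 P2.R0=1
P0.R0=1 P0.R1=1 P2.R0=2
P0.R0=1 P0.R1=2 P2.R0=2
P0.R0=2 P0.R1=0 P2.R0=1
P0.R0=2 P0.R1=0 P2.R0=2
P0.R0=2 P0.R1=1 P2.R0=1
P0.R0=2 P0.R1=1 P2.R0=2
P0.R0=2 P0.R1=2 P2.R0=1
P0.R0=2 P0.R1=2 P2.R0=2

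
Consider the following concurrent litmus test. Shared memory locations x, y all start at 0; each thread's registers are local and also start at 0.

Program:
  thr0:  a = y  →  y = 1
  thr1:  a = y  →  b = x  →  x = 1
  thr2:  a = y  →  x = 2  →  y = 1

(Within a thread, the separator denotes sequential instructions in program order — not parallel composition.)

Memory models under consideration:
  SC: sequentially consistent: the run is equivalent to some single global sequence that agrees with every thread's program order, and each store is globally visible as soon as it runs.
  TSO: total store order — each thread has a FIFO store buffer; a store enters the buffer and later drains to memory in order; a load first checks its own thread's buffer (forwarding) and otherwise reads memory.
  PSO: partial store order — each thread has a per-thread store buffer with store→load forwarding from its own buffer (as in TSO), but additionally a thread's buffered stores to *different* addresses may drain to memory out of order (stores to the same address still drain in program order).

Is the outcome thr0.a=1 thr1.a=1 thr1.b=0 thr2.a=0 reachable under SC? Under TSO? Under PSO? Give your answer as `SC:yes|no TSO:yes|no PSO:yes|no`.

outcome vector order: (thr0.a,thr1.a,thr1.b,thr2.a)
SC: 11 outcomes — {(0,0,0,0), (0,0,0,1), (0,0,2,0), (0,0,2,1), (0,1,0,0), (0,1,0,1), (0,1,2,0), (0,1,2,1), (1,0,0,0), (1,0,2,0), (1,1,2,0)}
TSO: 11 outcomes — {(0,0,0,0), (0,0,0,1), (0,0,2,0), (0,0,2,1), (0,1,0,0), (0,1,0,1), (0,1,2,0), (0,1,2,1), (1,0,0,0), (1,0,2,0), (1,1,2,0)}
PSO: 12 outcomes — {(0,0,0,0), (0,0,0,1), (0,0,2,0), (0,0,2,1), (0,1,0,0), (0,1,0,1), (0,1,2,0), (0,1,2,1), (1,0,0,0), (1,0,2,0), (1,1,0,0), (1,1,2,0)}
target (1,1,0,0) ∈ {PSO}

SC:no TSO:no PSO:yes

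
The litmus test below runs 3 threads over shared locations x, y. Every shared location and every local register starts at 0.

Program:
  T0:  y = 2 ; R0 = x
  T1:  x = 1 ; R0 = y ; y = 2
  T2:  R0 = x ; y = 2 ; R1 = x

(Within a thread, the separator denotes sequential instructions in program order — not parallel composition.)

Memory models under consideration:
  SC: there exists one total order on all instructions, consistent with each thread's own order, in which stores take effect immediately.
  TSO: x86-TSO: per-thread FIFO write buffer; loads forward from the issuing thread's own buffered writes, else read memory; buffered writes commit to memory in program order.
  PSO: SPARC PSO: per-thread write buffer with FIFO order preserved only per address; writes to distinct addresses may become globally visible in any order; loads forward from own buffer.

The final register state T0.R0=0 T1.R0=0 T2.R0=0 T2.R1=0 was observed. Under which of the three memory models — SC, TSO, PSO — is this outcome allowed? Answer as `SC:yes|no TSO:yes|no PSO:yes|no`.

SC:no TSO:yes PSO:yes

outcome vector order: (T0.R0,T1.R0,T2.R0,T2.R1)
SC: 8 outcomes — {0/2/0/0, 0/2/0/1, 0/2/1/1, 1/0/0/1, 1/0/1/1, 1/2/0/0, 1/2/0/1, 1/2/1/1}
TSO: 12 outcomes — {0/0/0/0, 0/0/0/1, 0/0/1/1, 0/2/0/0, 0/2/0/1, 0/2/1/1, 1/0/0/0, 1/0/0/1, 1/0/1/1, 1/2/0/0, 1/2/0/1, 1/2/1/1}
PSO: 12 outcomes — {0/0/0/0, 0/0/0/1, 0/0/1/1, 0/2/0/0, 0/2/0/1, 0/2/1/1, 1/0/0/0, 1/0/0/1, 1/0/1/1, 1/2/0/0, 1/2/0/1, 1/2/1/1}
target 0/0/0/0 ∈ {TSO,PSO}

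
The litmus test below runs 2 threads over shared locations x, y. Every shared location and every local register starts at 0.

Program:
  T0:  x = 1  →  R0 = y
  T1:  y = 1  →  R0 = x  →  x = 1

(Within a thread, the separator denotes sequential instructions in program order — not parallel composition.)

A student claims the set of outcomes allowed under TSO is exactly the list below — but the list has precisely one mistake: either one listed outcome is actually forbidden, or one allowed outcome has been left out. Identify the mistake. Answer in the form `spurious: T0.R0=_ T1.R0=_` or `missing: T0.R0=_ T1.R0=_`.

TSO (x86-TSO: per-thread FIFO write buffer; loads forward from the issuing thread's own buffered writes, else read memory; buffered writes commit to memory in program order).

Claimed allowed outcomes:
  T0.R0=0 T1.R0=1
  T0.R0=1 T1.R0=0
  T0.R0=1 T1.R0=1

missing: T0.R0=0 T1.R0=0

outcome vector order: (T0.R0,T1.R0)
[TSO] allowed = {0/0; 0/1; 1/0; 1/1}
TSO∖claimed = {0/0}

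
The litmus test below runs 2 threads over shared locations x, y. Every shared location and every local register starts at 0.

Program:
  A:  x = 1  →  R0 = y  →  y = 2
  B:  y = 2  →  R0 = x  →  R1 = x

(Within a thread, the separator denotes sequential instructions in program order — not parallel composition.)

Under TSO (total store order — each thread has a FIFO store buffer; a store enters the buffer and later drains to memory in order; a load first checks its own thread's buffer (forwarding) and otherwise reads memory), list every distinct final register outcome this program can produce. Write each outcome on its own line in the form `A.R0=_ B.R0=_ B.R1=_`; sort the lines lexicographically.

outcome vector order: (A.R0,B.R0,B.R1)
|TSO outcomes| = 6

A.R0=0 B.R0=0 B.R1=0
A.R0=0 B.R0=0 B.R1=1
A.R0=0 B.R0=1 B.R1=1
A.R0=2 B.R0=0 B.R1=0
A.R0=2 B.R0=0 B.R1=1
A.R0=2 B.R0=1 B.R1=1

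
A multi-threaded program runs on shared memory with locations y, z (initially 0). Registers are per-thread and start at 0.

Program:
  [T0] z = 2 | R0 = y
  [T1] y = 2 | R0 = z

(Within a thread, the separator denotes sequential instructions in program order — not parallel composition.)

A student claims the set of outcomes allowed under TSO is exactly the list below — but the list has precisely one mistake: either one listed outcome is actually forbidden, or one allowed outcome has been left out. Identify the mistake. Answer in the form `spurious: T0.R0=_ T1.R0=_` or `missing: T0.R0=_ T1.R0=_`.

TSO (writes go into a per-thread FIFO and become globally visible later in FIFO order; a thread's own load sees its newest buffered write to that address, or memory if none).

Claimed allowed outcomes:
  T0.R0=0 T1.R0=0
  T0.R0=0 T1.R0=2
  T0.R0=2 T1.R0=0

missing: T0.R0=2 T1.R0=2

outcome vector order: (T0.R0,T1.R0)
[TSO] allowed = {00; 02; 20; 22}
TSO∖claimed = {22}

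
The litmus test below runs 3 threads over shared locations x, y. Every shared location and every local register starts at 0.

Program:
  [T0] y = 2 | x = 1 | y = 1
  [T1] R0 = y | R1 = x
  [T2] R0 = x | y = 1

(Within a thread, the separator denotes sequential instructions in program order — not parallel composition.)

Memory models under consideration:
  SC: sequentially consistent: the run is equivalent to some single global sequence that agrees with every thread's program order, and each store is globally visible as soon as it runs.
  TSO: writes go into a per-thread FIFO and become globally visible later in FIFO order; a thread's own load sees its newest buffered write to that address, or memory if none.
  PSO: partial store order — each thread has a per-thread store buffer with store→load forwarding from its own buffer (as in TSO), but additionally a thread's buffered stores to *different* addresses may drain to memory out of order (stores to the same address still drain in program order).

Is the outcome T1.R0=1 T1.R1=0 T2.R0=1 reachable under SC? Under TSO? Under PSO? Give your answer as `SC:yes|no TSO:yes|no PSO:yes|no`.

SC:no TSO:no PSO:yes

outcome vector order: (T1.R0,T1.R1,T2.R0)
SC (11): 000, 001, 010, 011, 100, 110, 111, 200, 201, 210, 211
TSO (11): 000, 001, 010, 011, 100, 110, 111, 200, 201, 210, 211
PSO (12): 000, 001, 010, 011, 100, 101, 110, 111, 200, 201, 210, 211
target 101 ∈ {PSO}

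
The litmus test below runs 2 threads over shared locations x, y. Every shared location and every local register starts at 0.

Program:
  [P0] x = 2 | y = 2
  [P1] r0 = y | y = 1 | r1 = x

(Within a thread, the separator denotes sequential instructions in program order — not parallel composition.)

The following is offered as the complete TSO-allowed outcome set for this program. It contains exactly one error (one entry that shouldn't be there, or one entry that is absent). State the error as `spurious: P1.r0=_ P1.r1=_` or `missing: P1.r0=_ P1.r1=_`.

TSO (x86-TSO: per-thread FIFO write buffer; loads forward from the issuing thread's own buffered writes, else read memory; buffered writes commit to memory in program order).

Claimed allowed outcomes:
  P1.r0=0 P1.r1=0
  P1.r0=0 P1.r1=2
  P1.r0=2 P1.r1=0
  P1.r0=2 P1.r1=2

spurious: P1.r0=2 P1.r1=0

outcome vector order: (P1.r0,P1.r1)
TSO (3): <0 0> <0 2> <2 2>
claimed∖TSO = {<2 0>}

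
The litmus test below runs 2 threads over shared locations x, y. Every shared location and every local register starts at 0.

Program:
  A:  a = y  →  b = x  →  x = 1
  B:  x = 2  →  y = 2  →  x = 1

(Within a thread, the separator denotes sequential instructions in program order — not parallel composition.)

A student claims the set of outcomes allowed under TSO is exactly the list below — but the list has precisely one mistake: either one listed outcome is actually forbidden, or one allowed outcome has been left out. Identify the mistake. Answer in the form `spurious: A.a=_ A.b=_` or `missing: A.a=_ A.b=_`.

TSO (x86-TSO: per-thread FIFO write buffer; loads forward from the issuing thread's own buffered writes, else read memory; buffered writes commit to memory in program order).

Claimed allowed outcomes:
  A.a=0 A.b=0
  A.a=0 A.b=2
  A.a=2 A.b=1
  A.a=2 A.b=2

missing: A.a=0 A.b=1

outcome vector order: (A.a,A.b)
under TSO → (0,0) (0,1) (0,2) (2,1) (2,2)
TSO∖claimed = {(0,1)}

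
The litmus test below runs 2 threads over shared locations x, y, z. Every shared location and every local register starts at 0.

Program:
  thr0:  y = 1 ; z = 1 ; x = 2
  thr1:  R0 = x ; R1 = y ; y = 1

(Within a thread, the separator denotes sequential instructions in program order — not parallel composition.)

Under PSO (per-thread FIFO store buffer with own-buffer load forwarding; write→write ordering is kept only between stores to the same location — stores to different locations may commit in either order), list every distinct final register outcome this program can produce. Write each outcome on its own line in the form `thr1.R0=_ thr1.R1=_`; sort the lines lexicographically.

outcome vector order: (thr1.R0,thr1.R1)
|PSO outcomes| = 4

thr1.R0=0 thr1.R1=0
thr1.R0=0 thr1.R1=1
thr1.R0=2 thr1.R1=0
thr1.R0=2 thr1.R1=1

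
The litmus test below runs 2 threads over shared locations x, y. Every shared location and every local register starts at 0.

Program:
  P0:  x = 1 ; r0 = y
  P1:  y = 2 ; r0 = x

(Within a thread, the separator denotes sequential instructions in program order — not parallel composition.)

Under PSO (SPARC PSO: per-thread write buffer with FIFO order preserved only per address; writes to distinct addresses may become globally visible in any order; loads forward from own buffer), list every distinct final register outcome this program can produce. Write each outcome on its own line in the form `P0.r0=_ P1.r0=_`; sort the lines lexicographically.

P0.r0=0 P1.r0=0
P0.r0=0 P1.r0=1
P0.r0=2 P1.r0=0
P0.r0=2 P1.r0=1

outcome vector order: (P0.r0,P1.r0)
|PSO outcomes| = 4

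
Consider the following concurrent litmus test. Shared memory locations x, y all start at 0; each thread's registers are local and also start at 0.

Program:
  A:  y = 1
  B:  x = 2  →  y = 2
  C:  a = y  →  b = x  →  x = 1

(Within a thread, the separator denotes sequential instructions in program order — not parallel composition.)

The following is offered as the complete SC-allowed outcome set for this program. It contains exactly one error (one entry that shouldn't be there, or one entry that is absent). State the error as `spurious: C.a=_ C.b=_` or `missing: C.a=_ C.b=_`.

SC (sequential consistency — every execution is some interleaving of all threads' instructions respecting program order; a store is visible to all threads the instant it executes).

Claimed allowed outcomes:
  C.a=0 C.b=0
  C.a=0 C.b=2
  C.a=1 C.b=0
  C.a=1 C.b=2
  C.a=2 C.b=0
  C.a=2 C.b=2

spurious: C.a=2 C.b=0

outcome vector order: (C.a,C.b)
SC: 5 outcomes — {<0 0>; <0 2>; <1 0>; <1 2>; <2 2>}
claimed∖SC = {<2 0>}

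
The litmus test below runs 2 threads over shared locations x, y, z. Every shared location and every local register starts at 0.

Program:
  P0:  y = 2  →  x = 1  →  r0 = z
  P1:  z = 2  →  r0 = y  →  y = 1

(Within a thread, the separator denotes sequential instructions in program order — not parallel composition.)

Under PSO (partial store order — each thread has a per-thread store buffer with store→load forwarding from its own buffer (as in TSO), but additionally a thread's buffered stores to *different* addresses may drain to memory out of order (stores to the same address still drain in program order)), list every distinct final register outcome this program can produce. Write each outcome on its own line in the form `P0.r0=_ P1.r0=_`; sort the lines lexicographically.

outcome vector order: (P0.r0,P1.r0)
|PSO outcomes| = 4

P0.r0=0 P1.r0=0
P0.r0=0 P1.r0=2
P0.r0=2 P1.r0=0
P0.r0=2 P1.r0=2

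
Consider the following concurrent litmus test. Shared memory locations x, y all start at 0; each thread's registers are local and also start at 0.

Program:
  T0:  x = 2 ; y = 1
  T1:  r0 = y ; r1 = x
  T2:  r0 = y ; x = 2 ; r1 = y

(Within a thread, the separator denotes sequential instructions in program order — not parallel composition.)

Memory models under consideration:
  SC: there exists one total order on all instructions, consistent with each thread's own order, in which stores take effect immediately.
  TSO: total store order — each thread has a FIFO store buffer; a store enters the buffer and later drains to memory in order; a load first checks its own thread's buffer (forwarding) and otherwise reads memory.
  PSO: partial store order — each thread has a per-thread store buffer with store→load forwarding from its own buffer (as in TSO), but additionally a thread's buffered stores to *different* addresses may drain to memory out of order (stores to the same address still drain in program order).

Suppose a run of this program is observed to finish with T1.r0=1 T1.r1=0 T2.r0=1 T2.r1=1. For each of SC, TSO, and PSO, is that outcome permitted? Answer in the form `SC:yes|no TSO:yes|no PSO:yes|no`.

SC:no TSO:no PSO:yes

outcome vector order: (T1.r0,T1.r1,T2.r0,T2.r1)
SC: 9 outcomes — {0/0/0/0 0/0/0/1 0/0/1/1 0/2/0/0 0/2/0/1 0/2/1/1 1/2/0/0 1/2/0/1 1/2/1/1}
TSO: 9 outcomes — {0/0/0/0 0/0/0/1 0/0/1/1 0/2/0/0 0/2/0/1 0/2/1/1 1/2/0/0 1/2/0/1 1/2/1/1}
PSO: 12 outcomes — {0/0/0/0 0/0/0/1 0/0/1/1 0/2/0/0 0/2/0/1 0/2/1/1 1/0/0/0 1/0/0/1 1/0/1/1 1/2/0/0 1/2/0/1 1/2/1/1}
target 1/0/1/1 ∈ {PSO}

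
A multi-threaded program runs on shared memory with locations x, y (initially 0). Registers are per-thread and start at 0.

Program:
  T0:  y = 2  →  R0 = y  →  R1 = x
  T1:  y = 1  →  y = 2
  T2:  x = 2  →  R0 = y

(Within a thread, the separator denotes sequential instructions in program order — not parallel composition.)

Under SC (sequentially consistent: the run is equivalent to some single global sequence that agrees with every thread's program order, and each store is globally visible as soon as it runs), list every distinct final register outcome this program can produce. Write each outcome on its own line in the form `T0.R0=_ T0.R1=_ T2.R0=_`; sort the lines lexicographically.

T0.R0=1 T0.R1=0 T2.R0=1
T0.R0=1 T0.R1=0 T2.R0=2
T0.R0=1 T0.R1=2 T2.R0=0
T0.R0=1 T0.R1=2 T2.R0=1
T0.R0=1 T0.R1=2 T2.R0=2
T0.R0=2 T0.R1=0 T2.R0=1
T0.R0=2 T0.R1=0 T2.R0=2
T0.R0=2 T0.R1=2 T2.R0=0
T0.R0=2 T0.R1=2 T2.R0=1
T0.R0=2 T0.R1=2 T2.R0=2

outcome vector order: (T0.R0,T0.R1,T2.R0)
|SC outcomes| = 10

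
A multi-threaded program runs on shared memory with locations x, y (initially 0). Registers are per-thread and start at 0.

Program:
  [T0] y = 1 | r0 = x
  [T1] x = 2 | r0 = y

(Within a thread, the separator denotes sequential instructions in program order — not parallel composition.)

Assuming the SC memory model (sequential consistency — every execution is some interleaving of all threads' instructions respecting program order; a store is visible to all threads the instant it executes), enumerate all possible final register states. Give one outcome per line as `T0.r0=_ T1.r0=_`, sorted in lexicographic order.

T0.r0=0 T1.r0=1
T0.r0=2 T1.r0=0
T0.r0=2 T1.r0=1

outcome vector order: (T0.r0,T1.r0)
|SC outcomes| = 3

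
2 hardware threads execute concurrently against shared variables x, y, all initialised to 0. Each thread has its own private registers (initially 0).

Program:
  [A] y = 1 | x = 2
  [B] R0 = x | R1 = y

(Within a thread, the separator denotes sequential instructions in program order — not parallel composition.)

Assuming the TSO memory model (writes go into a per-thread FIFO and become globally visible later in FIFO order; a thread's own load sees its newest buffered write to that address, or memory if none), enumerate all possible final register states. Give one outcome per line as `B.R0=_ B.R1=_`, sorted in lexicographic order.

B.R0=0 B.R1=0
B.R0=0 B.R1=1
B.R0=2 B.R1=1

outcome vector order: (B.R0,B.R1)
|TSO outcomes| = 3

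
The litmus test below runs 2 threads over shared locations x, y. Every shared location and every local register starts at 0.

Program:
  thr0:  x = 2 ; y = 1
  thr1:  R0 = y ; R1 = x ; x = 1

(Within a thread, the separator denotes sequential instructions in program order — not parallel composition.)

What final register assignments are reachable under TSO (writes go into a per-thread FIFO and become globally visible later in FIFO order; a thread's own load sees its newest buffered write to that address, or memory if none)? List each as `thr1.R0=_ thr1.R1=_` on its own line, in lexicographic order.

outcome vector order: (thr1.R0,thr1.R1)
|TSO outcomes| = 3

thr1.R0=0 thr1.R1=0
thr1.R0=0 thr1.R1=2
thr1.R0=1 thr1.R1=2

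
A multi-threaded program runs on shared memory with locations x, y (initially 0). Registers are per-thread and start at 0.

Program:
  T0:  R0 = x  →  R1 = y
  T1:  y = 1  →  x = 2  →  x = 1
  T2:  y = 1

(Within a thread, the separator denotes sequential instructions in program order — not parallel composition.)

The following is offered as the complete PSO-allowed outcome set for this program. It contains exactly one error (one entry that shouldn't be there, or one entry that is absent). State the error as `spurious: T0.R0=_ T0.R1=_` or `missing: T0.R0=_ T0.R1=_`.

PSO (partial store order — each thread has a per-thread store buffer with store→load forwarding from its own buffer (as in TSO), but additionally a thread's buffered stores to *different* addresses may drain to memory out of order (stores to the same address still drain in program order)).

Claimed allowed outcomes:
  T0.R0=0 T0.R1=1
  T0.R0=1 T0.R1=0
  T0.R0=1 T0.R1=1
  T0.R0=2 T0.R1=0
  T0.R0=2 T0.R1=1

outcome vector order: (T0.R0,T0.R1)
PSO: 6 outcomes — {00, 01, 10, 11, 20, 21}
PSO∖claimed = {00}

missing: T0.R0=0 T0.R1=0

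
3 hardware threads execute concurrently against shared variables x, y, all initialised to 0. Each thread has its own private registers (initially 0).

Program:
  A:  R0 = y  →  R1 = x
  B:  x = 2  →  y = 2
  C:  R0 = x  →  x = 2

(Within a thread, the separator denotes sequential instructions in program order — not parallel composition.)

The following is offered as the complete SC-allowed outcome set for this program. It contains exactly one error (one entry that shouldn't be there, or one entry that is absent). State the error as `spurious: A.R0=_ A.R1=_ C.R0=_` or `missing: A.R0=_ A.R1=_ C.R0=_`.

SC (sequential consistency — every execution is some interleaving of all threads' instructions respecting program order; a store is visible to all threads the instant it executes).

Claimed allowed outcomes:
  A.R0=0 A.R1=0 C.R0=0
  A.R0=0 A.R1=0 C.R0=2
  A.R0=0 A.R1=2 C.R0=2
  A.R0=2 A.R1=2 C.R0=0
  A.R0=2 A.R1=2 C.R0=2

missing: A.R0=0 A.R1=2 C.R0=0

outcome vector order: (A.R0,A.R1,C.R0)
[SC] allowed = {000, 002, 020, 022, 220, 222}
SC∖claimed = {020}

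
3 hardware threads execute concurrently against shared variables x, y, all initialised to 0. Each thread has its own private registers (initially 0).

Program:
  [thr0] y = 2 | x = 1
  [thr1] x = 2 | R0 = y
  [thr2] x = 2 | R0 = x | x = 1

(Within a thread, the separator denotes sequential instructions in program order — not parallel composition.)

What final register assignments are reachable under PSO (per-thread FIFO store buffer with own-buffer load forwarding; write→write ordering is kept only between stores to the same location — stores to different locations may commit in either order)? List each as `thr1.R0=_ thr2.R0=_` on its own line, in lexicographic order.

thr1.R0=0 thr2.R0=1
thr1.R0=0 thr2.R0=2
thr1.R0=2 thr2.R0=1
thr1.R0=2 thr2.R0=2

outcome vector order: (thr1.R0,thr2.R0)
|PSO outcomes| = 4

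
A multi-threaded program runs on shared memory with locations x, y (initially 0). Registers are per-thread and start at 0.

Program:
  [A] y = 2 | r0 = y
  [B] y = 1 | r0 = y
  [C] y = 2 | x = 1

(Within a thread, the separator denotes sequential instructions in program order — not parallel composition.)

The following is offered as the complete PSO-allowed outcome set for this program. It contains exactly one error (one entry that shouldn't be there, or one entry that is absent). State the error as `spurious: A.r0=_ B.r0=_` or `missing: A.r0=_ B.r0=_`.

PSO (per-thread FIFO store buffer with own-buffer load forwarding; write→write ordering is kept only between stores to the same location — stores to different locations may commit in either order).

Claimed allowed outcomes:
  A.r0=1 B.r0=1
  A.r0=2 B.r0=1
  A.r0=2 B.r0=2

outcome vector order: (A.r0,B.r0)
under PSO → 1/1 1/2 2/1 2/2
PSO∖claimed = {1/2}

missing: A.r0=1 B.r0=2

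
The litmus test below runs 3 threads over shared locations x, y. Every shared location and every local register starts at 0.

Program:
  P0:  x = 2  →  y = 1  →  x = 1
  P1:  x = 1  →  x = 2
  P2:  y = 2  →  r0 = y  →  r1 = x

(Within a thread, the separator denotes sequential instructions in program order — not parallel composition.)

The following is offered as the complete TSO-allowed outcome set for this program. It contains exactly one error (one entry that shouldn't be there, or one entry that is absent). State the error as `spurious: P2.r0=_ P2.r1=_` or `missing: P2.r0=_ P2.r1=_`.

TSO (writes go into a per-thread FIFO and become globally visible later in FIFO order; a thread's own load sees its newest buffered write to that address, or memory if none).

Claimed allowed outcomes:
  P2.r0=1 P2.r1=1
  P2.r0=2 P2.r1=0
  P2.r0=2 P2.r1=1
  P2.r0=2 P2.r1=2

outcome vector order: (P2.r0,P2.r1)
[TSO] allowed = {11; 12; 20; 21; 22}
TSO∖claimed = {12}

missing: P2.r0=1 P2.r1=2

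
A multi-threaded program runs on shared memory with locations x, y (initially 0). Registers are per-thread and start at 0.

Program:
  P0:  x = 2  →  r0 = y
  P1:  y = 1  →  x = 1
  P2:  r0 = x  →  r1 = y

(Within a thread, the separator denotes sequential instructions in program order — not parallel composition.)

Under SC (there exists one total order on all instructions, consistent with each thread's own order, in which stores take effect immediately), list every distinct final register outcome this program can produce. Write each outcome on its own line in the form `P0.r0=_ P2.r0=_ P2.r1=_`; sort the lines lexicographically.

outcome vector order: (P0.r0,P2.r0,P2.r1)
|SC outcomes| = 10

P0.r0=0 P2.r0=0 P2.r1=0
P0.r0=0 P2.r0=0 P2.r1=1
P0.r0=0 P2.r0=1 P2.r1=1
P0.r0=0 P2.r0=2 P2.r1=0
P0.r0=0 P2.r0=2 P2.r1=1
P0.r0=1 P2.r0=0 P2.r1=0
P0.r0=1 P2.r0=0 P2.r1=1
P0.r0=1 P2.r0=1 P2.r1=1
P0.r0=1 P2.r0=2 P2.r1=0
P0.r0=1 P2.r0=2 P2.r1=1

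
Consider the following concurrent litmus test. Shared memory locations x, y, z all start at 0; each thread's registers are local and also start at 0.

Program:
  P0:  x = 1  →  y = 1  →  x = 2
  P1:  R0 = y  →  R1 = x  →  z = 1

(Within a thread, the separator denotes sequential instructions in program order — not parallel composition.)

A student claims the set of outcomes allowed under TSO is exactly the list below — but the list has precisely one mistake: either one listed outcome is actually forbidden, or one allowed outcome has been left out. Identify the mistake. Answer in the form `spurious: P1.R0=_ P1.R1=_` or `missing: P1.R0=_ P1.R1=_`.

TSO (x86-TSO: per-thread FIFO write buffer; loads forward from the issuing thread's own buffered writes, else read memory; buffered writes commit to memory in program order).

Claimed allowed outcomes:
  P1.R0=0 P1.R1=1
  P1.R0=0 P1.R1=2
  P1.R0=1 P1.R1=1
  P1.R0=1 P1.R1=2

missing: P1.R0=0 P1.R1=0

outcome vector order: (P1.R0,P1.R1)
TSO: 5 outcomes — {0/0 0/1 0/2 1/1 1/2}
TSO∖claimed = {0/0}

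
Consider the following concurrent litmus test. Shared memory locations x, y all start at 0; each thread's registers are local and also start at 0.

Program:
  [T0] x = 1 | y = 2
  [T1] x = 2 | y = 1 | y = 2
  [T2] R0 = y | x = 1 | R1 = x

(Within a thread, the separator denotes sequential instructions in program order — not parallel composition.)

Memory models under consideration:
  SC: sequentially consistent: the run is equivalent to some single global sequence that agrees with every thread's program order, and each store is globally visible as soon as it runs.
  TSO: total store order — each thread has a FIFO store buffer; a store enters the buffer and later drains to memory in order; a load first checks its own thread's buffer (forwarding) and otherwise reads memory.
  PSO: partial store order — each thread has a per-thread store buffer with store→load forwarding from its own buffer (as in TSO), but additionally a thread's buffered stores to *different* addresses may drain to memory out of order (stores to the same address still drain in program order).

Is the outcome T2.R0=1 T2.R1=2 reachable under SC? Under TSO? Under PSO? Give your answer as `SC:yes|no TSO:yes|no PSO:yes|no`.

SC:no TSO:no PSO:yes

outcome vector order: (T2.R0,T2.R1)
SC: 5 outcomes — {<0 1>; <0 2>; <1 1>; <2 1>; <2 2>}
TSO: 5 outcomes — {<0 1>; <0 2>; <1 1>; <2 1>; <2 2>}
PSO: 6 outcomes — {<0 1>; <0 2>; <1 1>; <1 2>; <2 1>; <2 2>}
target <1 2> ∈ {PSO}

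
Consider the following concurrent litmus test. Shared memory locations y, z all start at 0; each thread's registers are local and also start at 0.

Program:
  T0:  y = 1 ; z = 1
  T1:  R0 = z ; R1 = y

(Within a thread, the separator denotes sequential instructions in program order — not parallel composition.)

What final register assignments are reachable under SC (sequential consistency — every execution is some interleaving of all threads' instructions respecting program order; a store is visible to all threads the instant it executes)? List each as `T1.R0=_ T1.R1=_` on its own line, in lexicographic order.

T1.R0=0 T1.R1=0
T1.R0=0 T1.R1=1
T1.R0=1 T1.R1=1

outcome vector order: (T1.R0,T1.R1)
|SC outcomes| = 3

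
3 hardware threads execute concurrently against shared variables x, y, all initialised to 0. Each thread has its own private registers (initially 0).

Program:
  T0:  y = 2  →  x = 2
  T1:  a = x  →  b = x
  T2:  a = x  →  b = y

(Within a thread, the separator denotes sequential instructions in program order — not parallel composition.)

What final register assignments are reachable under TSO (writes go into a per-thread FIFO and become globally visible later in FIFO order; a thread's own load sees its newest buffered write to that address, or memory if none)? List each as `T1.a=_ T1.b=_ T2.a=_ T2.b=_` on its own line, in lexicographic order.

T1.a=0 T1.b=0 T2.a=0 T2.b=0
T1.a=0 T1.b=0 T2.a=0 T2.b=2
T1.a=0 T1.b=0 T2.a=2 T2.b=2
T1.a=0 T1.b=2 T2.a=0 T2.b=0
T1.a=0 T1.b=2 T2.a=0 T2.b=2
T1.a=0 T1.b=2 T2.a=2 T2.b=2
T1.a=2 T1.b=2 T2.a=0 T2.b=0
T1.a=2 T1.b=2 T2.a=0 T2.b=2
T1.a=2 T1.b=2 T2.a=2 T2.b=2

outcome vector order: (T1.a,T1.b,T2.a,T2.b)
|TSO outcomes| = 9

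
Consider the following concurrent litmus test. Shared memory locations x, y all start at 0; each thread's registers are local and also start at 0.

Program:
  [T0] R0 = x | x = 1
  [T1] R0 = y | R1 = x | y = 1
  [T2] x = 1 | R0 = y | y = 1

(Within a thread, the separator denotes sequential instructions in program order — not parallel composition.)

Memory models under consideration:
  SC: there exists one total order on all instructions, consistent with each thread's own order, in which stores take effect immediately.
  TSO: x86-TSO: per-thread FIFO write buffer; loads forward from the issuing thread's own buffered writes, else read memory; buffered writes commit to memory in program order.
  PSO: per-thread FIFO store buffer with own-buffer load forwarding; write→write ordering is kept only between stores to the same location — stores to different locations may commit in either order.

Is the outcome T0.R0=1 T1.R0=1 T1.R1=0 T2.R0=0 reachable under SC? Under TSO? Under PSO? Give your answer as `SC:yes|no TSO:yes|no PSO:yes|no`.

SC:no TSO:no PSO:yes

outcome vector order: (T0.R0,T1.R0,T1.R1,T2.R0)
under SC → 0000, 0001, 0010, 0011, 0110, 1000, 1001, 1010, 1011, 1110
under TSO → 0000, 0001, 0010, 0011, 0110, 1000, 1001, 1010, 1011, 1110
under PSO → 0000, 0001, 0010, 0011, 0100, 0110, 1000, 1001, 1010, 1011, 1100, 1110
target 1100 ∈ {PSO}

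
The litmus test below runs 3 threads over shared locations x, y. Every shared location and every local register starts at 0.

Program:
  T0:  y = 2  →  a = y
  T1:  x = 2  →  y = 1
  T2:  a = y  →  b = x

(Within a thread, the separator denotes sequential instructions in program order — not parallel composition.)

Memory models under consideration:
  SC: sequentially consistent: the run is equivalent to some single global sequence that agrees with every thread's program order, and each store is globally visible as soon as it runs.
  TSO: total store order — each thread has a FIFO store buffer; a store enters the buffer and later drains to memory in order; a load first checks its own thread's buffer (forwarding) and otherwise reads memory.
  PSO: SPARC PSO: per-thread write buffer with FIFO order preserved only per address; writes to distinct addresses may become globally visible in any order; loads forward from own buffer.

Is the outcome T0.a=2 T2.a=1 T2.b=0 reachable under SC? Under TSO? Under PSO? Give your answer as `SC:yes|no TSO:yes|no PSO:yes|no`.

outcome vector order: (T0.a,T2.a,T2.b)
SC (10): <1 0 0> <1 0 2> <1 1 2> <1 2 0> <1 2 2> <2 0 0> <2 0 2> <2 1 2> <2 2 0> <2 2 2>
TSO (10): <1 0 0> <1 0 2> <1 1 2> <1 2 0> <1 2 2> <2 0 0> <2 0 2> <2 1 2> <2 2 0> <2 2 2>
PSO (12): <1 0 0> <1 0 2> <1 1 0> <1 1 2> <1 2 0> <1 2 2> <2 0 0> <2 0 2> <2 1 0> <2 1 2> <2 2 0> <2 2 2>
target <2 1 0> ∈ {PSO}

SC:no TSO:no PSO:yes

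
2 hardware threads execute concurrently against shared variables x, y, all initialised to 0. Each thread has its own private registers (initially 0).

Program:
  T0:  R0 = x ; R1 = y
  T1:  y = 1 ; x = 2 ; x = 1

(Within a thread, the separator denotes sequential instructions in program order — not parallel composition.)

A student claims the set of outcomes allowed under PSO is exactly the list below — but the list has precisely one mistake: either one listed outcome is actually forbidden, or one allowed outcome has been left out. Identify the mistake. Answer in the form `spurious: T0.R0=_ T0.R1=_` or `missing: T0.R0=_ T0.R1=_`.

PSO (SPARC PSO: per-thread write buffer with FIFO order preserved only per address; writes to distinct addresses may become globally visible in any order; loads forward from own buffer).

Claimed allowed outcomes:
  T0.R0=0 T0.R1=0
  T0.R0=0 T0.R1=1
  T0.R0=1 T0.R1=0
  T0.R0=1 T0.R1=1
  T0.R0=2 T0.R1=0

missing: T0.R0=2 T0.R1=1

outcome vector order: (T0.R0,T0.R1)
PSO: 6 outcomes — {00, 01, 10, 11, 20, 21}
PSO∖claimed = {21}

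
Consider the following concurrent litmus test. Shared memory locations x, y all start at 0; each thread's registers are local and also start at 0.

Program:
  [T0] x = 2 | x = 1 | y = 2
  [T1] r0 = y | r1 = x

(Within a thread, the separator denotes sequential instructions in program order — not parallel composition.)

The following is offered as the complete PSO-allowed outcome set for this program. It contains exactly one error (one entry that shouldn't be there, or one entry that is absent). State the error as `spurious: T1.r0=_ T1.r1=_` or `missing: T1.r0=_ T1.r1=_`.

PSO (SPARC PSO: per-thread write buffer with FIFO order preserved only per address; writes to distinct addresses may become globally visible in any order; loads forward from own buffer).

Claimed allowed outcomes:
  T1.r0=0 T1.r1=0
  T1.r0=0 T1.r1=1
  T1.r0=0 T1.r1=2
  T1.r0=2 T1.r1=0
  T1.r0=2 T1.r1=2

missing: T1.r0=2 T1.r1=1

outcome vector order: (T1.r0,T1.r1)
[PSO] allowed = {(0,0) (0,1) (0,2) (2,0) (2,1) (2,2)}
PSO∖claimed = {(2,1)}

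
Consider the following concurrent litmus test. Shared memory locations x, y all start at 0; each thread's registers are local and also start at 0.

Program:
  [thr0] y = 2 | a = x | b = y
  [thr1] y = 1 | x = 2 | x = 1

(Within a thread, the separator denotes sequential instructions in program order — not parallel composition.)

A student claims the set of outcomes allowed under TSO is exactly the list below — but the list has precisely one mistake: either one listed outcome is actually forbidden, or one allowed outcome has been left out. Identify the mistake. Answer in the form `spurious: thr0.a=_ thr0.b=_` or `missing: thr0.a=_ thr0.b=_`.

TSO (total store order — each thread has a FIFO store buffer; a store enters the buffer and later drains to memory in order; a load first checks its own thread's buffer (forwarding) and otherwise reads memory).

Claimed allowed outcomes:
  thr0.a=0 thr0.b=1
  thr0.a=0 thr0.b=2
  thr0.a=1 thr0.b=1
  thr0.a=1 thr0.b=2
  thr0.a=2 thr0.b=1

outcome vector order: (thr0.a,thr0.b)
under TSO → 0/1 0/2 1/1 1/2 2/1 2/2
TSO∖claimed = {2/2}

missing: thr0.a=2 thr0.b=2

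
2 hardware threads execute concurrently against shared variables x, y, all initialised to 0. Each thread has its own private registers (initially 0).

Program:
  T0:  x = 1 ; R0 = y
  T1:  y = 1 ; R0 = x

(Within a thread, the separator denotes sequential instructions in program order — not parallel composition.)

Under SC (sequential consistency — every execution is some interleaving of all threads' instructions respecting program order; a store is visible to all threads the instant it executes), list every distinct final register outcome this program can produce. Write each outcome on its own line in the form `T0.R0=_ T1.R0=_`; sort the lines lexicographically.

T0.R0=0 T1.R0=1
T0.R0=1 T1.R0=0
T0.R0=1 T1.R0=1

outcome vector order: (T0.R0,T1.R0)
|SC outcomes| = 3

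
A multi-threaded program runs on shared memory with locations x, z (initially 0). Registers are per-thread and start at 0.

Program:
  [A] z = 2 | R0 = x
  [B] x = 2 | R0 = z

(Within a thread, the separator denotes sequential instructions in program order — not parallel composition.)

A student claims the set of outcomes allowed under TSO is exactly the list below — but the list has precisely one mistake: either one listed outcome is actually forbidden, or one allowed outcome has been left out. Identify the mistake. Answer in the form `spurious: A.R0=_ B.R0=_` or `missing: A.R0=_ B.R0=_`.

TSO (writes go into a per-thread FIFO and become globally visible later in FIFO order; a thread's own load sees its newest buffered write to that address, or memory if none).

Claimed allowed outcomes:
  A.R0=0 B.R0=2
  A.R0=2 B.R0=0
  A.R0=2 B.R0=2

missing: A.R0=0 B.R0=0

outcome vector order: (A.R0,B.R0)
TSO (4): 00, 02, 20, 22
TSO∖claimed = {00}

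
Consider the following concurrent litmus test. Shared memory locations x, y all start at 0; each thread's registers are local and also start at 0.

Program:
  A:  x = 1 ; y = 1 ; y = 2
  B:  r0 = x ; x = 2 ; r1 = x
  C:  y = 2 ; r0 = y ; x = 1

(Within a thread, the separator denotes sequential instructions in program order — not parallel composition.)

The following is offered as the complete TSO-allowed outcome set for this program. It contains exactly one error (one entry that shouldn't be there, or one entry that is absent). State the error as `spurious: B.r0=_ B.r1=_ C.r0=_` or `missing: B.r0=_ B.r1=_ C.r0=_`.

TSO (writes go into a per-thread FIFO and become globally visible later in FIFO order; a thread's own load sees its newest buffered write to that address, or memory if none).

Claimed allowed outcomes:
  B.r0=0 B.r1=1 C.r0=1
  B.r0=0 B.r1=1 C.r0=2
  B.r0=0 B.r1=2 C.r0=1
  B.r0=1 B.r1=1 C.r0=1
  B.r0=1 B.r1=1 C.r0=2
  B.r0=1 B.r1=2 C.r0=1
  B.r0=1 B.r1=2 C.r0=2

outcome vector order: (B.r0,B.r1,C.r0)
TSO (8): (0,1,1) (0,1,2) (0,2,1) (0,2,2) (1,1,1) (1,1,2) (1,2,1) (1,2,2)
TSO∖claimed = {(0,2,2)}

missing: B.r0=0 B.r1=2 C.r0=2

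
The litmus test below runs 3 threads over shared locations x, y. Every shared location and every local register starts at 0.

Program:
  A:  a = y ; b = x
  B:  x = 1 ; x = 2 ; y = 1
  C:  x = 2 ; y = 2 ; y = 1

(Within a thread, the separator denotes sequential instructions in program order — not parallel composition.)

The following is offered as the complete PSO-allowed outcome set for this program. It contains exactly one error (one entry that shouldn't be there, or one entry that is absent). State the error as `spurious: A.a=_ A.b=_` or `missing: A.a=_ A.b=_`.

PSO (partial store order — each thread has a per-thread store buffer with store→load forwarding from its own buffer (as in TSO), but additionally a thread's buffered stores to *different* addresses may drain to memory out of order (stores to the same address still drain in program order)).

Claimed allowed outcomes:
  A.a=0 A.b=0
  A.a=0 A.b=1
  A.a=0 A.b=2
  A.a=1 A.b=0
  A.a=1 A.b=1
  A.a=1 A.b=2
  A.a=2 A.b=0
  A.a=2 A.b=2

outcome vector order: (A.a,A.b)
PSO: 9 outcomes — {00 01 02 10 11 12 20 21 22}
PSO∖claimed = {21}

missing: A.a=2 A.b=1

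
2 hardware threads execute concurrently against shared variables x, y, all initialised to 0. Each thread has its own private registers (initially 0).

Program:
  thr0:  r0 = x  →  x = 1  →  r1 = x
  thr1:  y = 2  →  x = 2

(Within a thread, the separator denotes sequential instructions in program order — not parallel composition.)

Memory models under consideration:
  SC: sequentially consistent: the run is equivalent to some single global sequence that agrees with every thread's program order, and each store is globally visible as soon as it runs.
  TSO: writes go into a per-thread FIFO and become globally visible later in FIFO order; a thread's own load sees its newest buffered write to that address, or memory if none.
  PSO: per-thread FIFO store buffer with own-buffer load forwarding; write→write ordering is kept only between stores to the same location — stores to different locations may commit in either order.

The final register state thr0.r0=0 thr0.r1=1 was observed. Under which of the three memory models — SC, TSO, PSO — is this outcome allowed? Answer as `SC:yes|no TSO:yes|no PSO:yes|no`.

SC:yes TSO:yes PSO:yes

outcome vector order: (thr0.r0,thr0.r1)
SC (3): 0/1; 0/2; 2/1
TSO (3): 0/1; 0/2; 2/1
PSO (3): 0/1; 0/2; 2/1
target 0/1 ∈ {SC,TSO,PSO}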